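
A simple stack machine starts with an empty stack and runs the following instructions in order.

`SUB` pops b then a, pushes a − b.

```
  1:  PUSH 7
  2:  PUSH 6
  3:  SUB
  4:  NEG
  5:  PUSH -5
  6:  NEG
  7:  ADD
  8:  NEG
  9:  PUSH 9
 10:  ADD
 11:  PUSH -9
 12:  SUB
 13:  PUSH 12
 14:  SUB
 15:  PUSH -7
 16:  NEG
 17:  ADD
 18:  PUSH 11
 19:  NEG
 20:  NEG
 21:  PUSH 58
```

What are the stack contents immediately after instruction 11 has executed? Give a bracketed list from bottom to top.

PUSH 7   7
PUSH 6   7 6
SUB      1
NEG      -1
PUSH -5  -1 -5
NEG      -1 5
ADD      4
NEG      -4
PUSH 9   -4 9
ADD      5
PUSH -9  5 -9

[5, -9]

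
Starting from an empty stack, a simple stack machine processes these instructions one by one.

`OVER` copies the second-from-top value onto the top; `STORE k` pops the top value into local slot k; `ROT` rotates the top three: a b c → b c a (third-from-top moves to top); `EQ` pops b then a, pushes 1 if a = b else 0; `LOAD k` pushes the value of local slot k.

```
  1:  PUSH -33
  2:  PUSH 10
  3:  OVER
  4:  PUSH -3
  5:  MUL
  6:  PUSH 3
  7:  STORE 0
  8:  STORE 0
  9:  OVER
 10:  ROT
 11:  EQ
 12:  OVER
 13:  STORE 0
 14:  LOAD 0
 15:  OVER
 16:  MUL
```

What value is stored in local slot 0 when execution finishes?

10

PUSH -33 → [-33]
PUSH 10  → [-33, 10]
OVER     → [-33, 10, -33]
PUSH -3  → [-33, 10, -33, -3]
MUL      → [-33, 10, 99]
PUSH 3   → [-33, 10, 99, 3]
STORE 0  → [-33, 10, 99]
STORE 0  → [-33, 10]
OVER     → [-33, 10, -33]
ROT      → [10, -33, -33]
EQ       → [10, 1]
OVER     → [10, 1, 10]
STORE 0  → [10, 1]
LOAD 0   → [10, 1, 10]
OVER     → [10, 1, 10, 1]
MUL      → [10, 1, 10]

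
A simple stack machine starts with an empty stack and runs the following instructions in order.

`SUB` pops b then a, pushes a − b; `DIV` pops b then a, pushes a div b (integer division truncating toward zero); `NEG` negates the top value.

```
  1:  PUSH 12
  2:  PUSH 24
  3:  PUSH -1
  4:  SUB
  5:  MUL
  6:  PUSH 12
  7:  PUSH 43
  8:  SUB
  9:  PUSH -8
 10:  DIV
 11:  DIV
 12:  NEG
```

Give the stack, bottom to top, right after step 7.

[300, 12, 43]

PUSH 12 : [12]
PUSH 24 : [12, 24]
PUSH -1 : [12, 24, -1]
SUB     : [12, 25]
MUL     : [300]
PUSH 12 : [300, 12]
PUSH 43 : [300, 12, 43]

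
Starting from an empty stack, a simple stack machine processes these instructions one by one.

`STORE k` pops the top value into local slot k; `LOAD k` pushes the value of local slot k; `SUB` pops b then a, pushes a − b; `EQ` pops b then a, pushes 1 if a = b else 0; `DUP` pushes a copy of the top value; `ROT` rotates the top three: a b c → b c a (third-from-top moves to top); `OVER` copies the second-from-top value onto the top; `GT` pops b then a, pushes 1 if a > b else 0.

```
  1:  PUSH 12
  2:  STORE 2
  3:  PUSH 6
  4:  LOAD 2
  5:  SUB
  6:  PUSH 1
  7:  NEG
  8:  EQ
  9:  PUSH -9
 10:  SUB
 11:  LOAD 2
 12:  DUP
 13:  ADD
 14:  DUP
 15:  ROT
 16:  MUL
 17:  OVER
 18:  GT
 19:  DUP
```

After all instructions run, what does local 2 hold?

PUSH 12 -> [12]
STORE 2 -> []
PUSH 6  -> [6]
LOAD 2  -> [6, 12]
SUB     -> [-6]
PUSH 1  -> [-6, 1]
NEG     -> [-6, -1]
EQ      -> [0]
PUSH -9 -> [0, -9]
SUB     -> [9]
LOAD 2  -> [9, 12]
DUP     -> [9, 12, 12]
ADD     -> [9, 24]
DUP     -> [9, 24, 24]
ROT     -> [24, 24, 9]
MUL     -> [24, 216]
OVER    -> [24, 216, 24]
GT      -> [24, 1]
DUP     -> [24, 1, 1]

12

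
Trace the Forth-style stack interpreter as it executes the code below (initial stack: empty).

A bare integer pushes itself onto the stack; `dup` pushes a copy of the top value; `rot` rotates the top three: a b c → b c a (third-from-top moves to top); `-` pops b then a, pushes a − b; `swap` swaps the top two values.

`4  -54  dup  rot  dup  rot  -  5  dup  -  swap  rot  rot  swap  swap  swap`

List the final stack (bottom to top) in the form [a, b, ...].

[-54, 58, 0, 4]

4    -> 4
-54  -> 4 -54
dup  -> 4 -54 -54
rot  -> -54 -54 4
dup  -> -54 -54 4 4
rot  -> -54 4 4 -54
-    -> -54 4 58
5    -> -54 4 58 5
dup  -> -54 4 58 5 5
-    -> -54 4 58 0
swap -> -54 4 0 58
rot  -> -54 0 58 4
rot  -> -54 58 4 0
swap -> -54 58 0 4
swap -> -54 58 4 0
swap -> -54 58 0 4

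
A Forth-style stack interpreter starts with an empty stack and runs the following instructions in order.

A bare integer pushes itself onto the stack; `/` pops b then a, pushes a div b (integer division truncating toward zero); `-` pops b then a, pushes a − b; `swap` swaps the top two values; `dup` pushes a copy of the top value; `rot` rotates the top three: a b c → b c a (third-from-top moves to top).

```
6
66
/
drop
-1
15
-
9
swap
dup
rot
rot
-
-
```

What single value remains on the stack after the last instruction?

6    : 6
66   : 6 66
/    : 0
drop : (empty)
-1   : -1
15   : -1 15
-    : -16
9    : -16 9
swap : 9 -16
dup  : 9 -16 -16
rot  : -16 -16 9
rot  : -16 9 -16
-    : -16 25
-    : -41

-41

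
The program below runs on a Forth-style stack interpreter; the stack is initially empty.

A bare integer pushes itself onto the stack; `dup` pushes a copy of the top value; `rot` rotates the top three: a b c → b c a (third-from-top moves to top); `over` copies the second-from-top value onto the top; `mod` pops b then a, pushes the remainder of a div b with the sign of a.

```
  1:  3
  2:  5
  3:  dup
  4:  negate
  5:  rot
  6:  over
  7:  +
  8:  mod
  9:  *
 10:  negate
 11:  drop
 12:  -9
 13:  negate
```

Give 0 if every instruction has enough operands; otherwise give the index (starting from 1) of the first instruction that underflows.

3      → 3
5      → 3 5
dup    → 3 5 5
negate → 3 5 -5
rot    → 5 -5 3
over   → 5 -5 3 -5
+      → 5 -5 -2
mod    → 5 -1
*      → -5
negate → 5
drop   → (empty)
-9     → -9
negate → 9

0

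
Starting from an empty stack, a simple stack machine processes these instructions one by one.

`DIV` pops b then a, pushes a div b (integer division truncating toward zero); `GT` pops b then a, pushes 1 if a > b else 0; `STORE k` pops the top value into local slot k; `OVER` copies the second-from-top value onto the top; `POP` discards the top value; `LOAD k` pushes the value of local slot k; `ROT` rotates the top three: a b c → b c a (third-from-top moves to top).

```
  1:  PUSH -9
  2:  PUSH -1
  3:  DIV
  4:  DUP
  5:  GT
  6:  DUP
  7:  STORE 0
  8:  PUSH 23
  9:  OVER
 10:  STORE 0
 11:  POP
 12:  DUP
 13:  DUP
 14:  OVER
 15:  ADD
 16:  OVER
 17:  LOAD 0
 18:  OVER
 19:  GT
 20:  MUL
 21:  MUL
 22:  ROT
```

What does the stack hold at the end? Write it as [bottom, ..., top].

PUSH -9  -9
PUSH -1  -9 -1
DIV      9
DUP      9 9
GT       0
DUP      0 0
STORE 0  0
PUSH 23  0 23
OVER     0 23 0
STORE 0  0 23
POP      0
DUP      0 0
DUP      0 0 0
OVER     0 0 0 0
ADD      0 0 0
OVER     0 0 0 0
LOAD 0   0 0 0 0 0
OVER     0 0 0 0 0 0
GT       0 0 0 0 0
MUL      0 0 0 0
MUL      0 0 0
ROT      0 0 0

[0, 0, 0]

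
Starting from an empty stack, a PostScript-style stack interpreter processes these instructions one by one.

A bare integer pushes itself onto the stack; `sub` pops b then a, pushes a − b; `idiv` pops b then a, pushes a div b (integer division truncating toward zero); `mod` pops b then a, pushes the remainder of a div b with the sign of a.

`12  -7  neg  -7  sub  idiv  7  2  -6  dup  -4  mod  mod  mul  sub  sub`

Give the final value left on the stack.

12    12
-7    12 -7
neg   12 7
-7    12 7 -7
sub   12 14
idiv  0
7     0 7
2     0 7 2
-6    0 7 2 -6
dup   0 7 2 -6 -6
-4    0 7 2 -6 -6 -4
mod   0 7 2 -6 -2
mod   0 7 2 0
mul   0 7 0
sub   0 7
sub   -7

-7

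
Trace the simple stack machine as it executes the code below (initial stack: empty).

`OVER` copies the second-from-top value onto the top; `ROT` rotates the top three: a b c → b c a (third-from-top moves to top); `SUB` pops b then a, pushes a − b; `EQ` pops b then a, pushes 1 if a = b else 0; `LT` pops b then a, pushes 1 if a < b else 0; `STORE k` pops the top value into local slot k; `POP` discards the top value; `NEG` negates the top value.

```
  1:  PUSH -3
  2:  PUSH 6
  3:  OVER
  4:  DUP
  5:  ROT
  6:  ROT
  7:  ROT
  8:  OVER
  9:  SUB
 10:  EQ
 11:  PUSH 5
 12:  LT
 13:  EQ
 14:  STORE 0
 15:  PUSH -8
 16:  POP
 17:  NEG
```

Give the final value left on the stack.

PUSH -3 -> [-3]
PUSH 6  -> [-3, 6]
OVER    -> [-3, 6, -3]
DUP     -> [-3, 6, -3, -3]
ROT     -> [-3, -3, -3, 6]
ROT     -> [-3, -3, 6, -3]
ROT     -> [-3, 6, -3, -3]
OVER    -> [-3, 6, -3, -3, -3]
SUB     -> [-3, 6, -3, 0]
EQ      -> [-3, 6, 0]
PUSH 5  -> [-3, 6, 0, 5]
LT      -> [-3, 6, 1]
EQ      -> [-3, 0]
STORE 0 -> [-3]
PUSH -8 -> [-3, -8]
POP     -> [-3]
NEG     -> [3]

3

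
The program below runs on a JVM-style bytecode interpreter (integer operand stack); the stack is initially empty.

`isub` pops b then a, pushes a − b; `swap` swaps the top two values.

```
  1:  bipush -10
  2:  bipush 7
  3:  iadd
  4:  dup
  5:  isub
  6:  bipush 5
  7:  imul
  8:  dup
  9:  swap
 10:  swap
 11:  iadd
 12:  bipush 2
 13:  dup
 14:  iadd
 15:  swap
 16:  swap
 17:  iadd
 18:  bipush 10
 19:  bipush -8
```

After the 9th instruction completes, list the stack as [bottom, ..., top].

bipush -10 -> [-10]
bipush 7   -> [-10, 7]
iadd       -> [-3]
dup        -> [-3, -3]
isub       -> [0]
bipush 5   -> [0, 5]
imul       -> [0]
dup        -> [0, 0]
swap       -> [0, 0]

[0, 0]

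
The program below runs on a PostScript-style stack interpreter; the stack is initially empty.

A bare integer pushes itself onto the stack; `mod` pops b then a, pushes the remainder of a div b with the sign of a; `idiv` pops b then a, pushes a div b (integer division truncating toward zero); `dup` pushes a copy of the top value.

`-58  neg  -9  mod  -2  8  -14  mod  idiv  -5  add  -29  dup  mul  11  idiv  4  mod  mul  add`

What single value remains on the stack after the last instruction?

-58  -> [-58]
neg  -> [58]
-9   -> [58, -9]
mod  -> [4]
-2   -> [4, -2]
8    -> [4, -2, 8]
-14  -> [4, -2, 8, -14]
mod  -> [4, -2, 8]
idiv -> [4, 0]
-5   -> [4, 0, -5]
add  -> [4, -5]
-29  -> [4, -5, -29]
dup  -> [4, -5, -29, -29]
mul  -> [4, -5, 841]
11   -> [4, -5, 841, 11]
idiv -> [4, -5, 76]
4    -> [4, -5, 76, 4]
mod  -> [4, -5, 0]
mul  -> [4, 0]
add  -> [4]

4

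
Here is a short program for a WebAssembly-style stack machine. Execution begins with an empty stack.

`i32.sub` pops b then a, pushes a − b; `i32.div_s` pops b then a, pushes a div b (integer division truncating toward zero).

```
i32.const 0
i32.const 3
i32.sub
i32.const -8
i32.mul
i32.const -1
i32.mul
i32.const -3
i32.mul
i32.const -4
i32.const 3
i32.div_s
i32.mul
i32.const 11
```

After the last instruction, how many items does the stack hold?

2

i32.const 0  → 0
i32.const 3  → 0 3
i32.sub      → -3
i32.const -8 → -3 -8
i32.mul      → 24
i32.const -1 → 24 -1
i32.mul      → -24
i32.const -3 → -24 -3
i32.mul      → 72
i32.const -4 → 72 -4
i32.const 3  → 72 -4 3
i32.div_s    → 72 -1
i32.mul      → -72
i32.const 11 → -72 11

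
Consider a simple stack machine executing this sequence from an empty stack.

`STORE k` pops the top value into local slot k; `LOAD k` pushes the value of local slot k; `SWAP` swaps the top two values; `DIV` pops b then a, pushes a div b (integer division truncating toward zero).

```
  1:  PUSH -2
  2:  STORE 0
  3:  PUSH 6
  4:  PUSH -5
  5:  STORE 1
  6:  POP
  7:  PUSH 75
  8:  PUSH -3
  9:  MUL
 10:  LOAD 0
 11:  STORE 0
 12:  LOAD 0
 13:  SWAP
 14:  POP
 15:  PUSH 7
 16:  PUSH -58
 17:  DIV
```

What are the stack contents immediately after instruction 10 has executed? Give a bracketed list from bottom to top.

[-225, -2]

PUSH -2 : [-2]
STORE 0 : []
PUSH 6  : [6]
PUSH -5 : [6, -5]
STORE 1 : [6]
POP     : []
PUSH 75 : [75]
PUSH -3 : [75, -3]
MUL     : [-225]
LOAD 0  : [-225, -2]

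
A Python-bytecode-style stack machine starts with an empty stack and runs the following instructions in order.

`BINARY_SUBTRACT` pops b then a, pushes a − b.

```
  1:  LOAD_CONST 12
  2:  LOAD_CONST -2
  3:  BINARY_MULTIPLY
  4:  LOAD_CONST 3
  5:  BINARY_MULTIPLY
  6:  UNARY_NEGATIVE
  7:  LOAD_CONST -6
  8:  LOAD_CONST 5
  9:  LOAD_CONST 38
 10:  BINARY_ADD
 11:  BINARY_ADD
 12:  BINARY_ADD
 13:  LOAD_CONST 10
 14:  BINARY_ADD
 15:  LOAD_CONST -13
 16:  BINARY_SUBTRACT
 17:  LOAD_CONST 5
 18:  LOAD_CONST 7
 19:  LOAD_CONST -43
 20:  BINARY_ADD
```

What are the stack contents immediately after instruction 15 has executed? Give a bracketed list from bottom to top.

[119, -13]

LOAD_CONST 12   -> [12]
LOAD_CONST -2   -> [12, -2]
BINARY_MULTIPLY -> [-24]
LOAD_CONST 3    -> [-24, 3]
BINARY_MULTIPLY -> [-72]
UNARY_NEGATIVE  -> [72]
LOAD_CONST -6   -> [72, -6]
LOAD_CONST 5    -> [72, -6, 5]
LOAD_CONST 38   -> [72, -6, 5, 38]
BINARY_ADD      -> [72, -6, 43]
BINARY_ADD      -> [72, 37]
BINARY_ADD      -> [109]
LOAD_CONST 10   -> [109, 10]
BINARY_ADD      -> [119]
LOAD_CONST -13  -> [119, -13]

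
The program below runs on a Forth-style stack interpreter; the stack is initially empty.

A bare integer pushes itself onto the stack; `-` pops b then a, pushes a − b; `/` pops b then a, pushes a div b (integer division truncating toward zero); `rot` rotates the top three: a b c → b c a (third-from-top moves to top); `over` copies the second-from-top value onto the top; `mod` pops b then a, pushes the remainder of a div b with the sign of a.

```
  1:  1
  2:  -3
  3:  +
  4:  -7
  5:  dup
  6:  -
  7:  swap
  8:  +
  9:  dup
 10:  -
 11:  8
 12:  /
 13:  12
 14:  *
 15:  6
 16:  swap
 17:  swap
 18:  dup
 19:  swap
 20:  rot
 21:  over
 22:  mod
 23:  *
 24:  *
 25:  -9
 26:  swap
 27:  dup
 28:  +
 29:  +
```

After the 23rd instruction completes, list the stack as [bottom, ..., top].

[6, 0]

1    -> 1
-3   -> 1 -3
+    -> -2
-7   -> -2 -7
dup  -> -2 -7 -7
-    -> -2 0
swap -> 0 -2
+    -> -2
dup  -> -2 -2
-    -> 0
8    -> 0 8
/    -> 0
12   -> 0 12
*    -> 0
6    -> 0 6
swap -> 6 0
swap -> 0 6
dup  -> 0 6 6
swap -> 0 6 6
rot  -> 6 6 0
over -> 6 6 0 6
mod  -> 6 6 0
*    -> 6 0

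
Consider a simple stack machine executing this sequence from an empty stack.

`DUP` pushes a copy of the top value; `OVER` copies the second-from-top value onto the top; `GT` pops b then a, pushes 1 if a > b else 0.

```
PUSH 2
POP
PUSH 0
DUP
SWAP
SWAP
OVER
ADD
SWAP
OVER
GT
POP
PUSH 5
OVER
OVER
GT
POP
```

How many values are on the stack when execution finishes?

2

PUSH 2  2
POP     (empty)
PUSH 0  0
DUP     0 0
SWAP    0 0
SWAP    0 0
OVER    0 0 0
ADD     0 0
SWAP    0 0
OVER    0 0 0
GT      0 0
POP     0
PUSH 5  0 5
OVER    0 5 0
OVER    0 5 0 5
GT      0 5 0
POP     0 5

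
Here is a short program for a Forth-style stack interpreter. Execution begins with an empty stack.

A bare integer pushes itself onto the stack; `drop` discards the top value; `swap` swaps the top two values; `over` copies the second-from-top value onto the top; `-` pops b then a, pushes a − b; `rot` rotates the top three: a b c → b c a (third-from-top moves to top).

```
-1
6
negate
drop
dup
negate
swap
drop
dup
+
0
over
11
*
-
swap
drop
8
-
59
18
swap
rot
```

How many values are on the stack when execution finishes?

-1      -1
6       -1 6
negate  -1 -6
drop    -1
dup     -1 -1
negate  -1 1
swap    1 -1
drop    1
dup     1 1
+       2
0       2 0
over    2 0 2
11      2 0 2 11
*       2 0 22
-       2 -22
swap    -22 2
drop    -22
8       -22 8
-       -30
59      -30 59
18      -30 59 18
swap    -30 18 59
rot     18 59 -30

3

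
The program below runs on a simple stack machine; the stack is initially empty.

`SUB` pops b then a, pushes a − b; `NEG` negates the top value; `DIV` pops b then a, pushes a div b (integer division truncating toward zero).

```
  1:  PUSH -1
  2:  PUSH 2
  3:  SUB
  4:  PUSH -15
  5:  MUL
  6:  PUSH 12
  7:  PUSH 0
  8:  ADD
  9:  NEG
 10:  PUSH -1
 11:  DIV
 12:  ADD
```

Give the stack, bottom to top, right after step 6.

PUSH -1  : [-1]
PUSH 2   : [-1, 2]
SUB      : [-3]
PUSH -15 : [-3, -15]
MUL      : [45]
PUSH 12  : [45, 12]

[45, 12]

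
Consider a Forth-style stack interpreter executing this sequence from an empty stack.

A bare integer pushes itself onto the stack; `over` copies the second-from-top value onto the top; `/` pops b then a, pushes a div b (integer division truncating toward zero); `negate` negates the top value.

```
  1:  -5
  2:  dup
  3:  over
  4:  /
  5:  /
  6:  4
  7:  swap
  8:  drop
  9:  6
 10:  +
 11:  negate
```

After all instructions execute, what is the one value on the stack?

-10

-5     → -5
dup    → -5 -5
over   → -5 -5 -5
/      → -5 1
/      → -5
4      → -5 4
swap   → 4 -5
drop   → 4
6      → 4 6
+      → 10
negate → -10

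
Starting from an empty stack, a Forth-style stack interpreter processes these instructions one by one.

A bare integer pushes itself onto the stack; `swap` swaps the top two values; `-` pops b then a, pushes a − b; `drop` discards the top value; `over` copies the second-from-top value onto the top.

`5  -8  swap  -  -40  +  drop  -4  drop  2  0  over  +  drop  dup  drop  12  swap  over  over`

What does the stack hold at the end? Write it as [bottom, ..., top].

[12, 2, 12, 2]

5     [5]
-8    [5, -8]
swap  [-8, 5]
-     [-13]
-40   [-13, -40]
+     [-53]
drop  []
-4    [-4]
drop  []
2     [2]
0     [2, 0]
over  [2, 0, 2]
+     [2, 2]
drop  [2]
dup   [2, 2]
drop  [2]
12    [2, 12]
swap  [12, 2]
over  [12, 2, 12]
over  [12, 2, 12, 2]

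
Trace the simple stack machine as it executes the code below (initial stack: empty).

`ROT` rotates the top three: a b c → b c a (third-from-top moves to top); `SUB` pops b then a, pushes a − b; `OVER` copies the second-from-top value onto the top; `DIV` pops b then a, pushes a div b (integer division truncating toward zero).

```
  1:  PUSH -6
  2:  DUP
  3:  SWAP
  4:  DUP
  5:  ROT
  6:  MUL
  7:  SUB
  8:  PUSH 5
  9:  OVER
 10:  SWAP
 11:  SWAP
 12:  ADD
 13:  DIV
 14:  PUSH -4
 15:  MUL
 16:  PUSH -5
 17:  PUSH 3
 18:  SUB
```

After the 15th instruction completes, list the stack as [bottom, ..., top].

[-4]

PUSH -6 -> [-6]
DUP     -> [-6, -6]
SWAP    -> [-6, -6]
DUP     -> [-6, -6, -6]
ROT     -> [-6, -6, -6]
MUL     -> [-6, 36]
SUB     -> [-42]
PUSH 5  -> [-42, 5]
OVER    -> [-42, 5, -42]
SWAP    -> [-42, -42, 5]
SWAP    -> [-42, 5, -42]
ADD     -> [-42, -37]
DIV     -> [1]
PUSH -4 -> [1, -4]
MUL     -> [-4]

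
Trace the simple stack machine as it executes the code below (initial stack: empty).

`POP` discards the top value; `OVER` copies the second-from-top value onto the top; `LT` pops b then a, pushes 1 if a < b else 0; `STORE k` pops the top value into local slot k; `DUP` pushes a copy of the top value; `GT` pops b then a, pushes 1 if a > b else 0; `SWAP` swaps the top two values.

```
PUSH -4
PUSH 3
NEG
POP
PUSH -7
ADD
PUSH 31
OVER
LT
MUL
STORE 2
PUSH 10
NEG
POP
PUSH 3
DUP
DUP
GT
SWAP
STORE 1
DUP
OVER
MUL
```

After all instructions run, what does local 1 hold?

3

PUSH -4 → [-4]
PUSH 3  → [-4, 3]
NEG     → [-4, -3]
POP     → [-4]
PUSH -7 → [-4, -7]
ADD     → [-11]
PUSH 31 → [-11, 31]
OVER    → [-11, 31, -11]
LT      → [-11, 0]
MUL     → [0]
STORE 2 → []
PUSH 10 → [10]
NEG     → [-10]
POP     → []
PUSH 3  → [3]
DUP     → [3, 3]
DUP     → [3, 3, 3]
GT      → [3, 0]
SWAP    → [0, 3]
STORE 1 → [0]
DUP     → [0, 0]
OVER    → [0, 0, 0]
MUL     → [0, 0]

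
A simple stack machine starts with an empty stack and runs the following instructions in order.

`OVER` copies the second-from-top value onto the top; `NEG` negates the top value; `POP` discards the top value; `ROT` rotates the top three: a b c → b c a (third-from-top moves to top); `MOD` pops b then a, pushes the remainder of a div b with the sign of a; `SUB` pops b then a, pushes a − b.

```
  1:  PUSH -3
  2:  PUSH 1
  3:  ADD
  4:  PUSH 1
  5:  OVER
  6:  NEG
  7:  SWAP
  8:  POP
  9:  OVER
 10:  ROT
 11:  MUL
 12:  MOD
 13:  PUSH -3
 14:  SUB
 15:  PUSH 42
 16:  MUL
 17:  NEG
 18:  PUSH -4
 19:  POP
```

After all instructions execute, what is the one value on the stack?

-210

PUSH -3  [-3]
PUSH 1   [-3, 1]
ADD      [-2]
PUSH 1   [-2, 1]
OVER     [-2, 1, -2]
NEG      [-2, 1, 2]
SWAP     [-2, 2, 1]
POP      [-2, 2]
OVER     [-2, 2, -2]
ROT      [2, -2, -2]
MUL      [2, 4]
MOD      [2]
PUSH -3  [2, -3]
SUB      [5]
PUSH 42  [5, 42]
MUL      [210]
NEG      [-210]
PUSH -4  [-210, -4]
POP      [-210]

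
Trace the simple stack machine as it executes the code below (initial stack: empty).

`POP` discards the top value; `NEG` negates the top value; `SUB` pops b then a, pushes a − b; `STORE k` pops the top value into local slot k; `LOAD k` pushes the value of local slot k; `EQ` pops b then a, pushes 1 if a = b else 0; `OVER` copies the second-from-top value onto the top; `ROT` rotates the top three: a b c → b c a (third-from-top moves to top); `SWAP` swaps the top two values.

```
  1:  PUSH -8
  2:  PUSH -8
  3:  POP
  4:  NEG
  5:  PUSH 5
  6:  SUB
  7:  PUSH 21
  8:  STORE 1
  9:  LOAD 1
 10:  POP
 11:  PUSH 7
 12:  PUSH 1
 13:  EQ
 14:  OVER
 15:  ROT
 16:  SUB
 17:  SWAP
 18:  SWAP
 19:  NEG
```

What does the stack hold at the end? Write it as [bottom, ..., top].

PUSH -8 -> -8
PUSH -8 -> -8 -8
POP     -> -8
NEG     -> 8
PUSH 5  -> 8 5
SUB     -> 3
PUSH 21 -> 3 21
STORE 1 -> 3
LOAD 1  -> 3 21
POP     -> 3
PUSH 7  -> 3 7
PUSH 1  -> 3 7 1
EQ      -> 3 0
OVER    -> 3 0 3
ROT     -> 0 3 3
SUB     -> 0 0
SWAP    -> 0 0
SWAP    -> 0 0
NEG     -> 0 0

[0, 0]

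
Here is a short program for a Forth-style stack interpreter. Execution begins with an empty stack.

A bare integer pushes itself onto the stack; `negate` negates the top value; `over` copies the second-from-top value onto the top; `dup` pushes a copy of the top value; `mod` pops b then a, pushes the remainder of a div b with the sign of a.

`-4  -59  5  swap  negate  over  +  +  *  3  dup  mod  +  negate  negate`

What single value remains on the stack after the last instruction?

-4     : -4
-59    : -4 -59
5      : -4 -59 5
swap   : -4 5 -59
negate : -4 5 59
over   : -4 5 59 5
+      : -4 5 64
+      : -4 69
*      : -276
3      : -276 3
dup    : -276 3 3
mod    : -276 0
+      : -276
negate : 276
negate : -276

-276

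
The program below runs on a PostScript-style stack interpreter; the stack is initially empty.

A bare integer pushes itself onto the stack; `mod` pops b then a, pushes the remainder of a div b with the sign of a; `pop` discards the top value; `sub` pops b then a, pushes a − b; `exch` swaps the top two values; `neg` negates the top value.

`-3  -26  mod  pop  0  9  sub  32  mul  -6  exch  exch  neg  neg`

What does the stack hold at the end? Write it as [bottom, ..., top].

[-288, -6]

-3   : -3
-26  : -3 -26
mod  : -3
pop  : (empty)
0    : 0
9    : 0 9
sub  : -9
32   : -9 32
mul  : -288
-6   : -288 -6
exch : -6 -288
exch : -288 -6
neg  : -288 6
neg  : -288 -6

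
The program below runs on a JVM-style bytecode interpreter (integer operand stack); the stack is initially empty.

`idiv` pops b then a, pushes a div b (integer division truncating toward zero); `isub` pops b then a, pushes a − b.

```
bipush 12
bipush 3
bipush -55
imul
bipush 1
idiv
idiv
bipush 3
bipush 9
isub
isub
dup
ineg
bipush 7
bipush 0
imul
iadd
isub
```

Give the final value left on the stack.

12

bipush 12   [12]
bipush 3    [12, 3]
bipush -55  [12, 3, -55]
imul        [12, -165]
bipush 1    [12, -165, 1]
idiv        [12, -165]
idiv        [0]
bipush 3    [0, 3]
bipush 9    [0, 3, 9]
isub        [0, -6]
isub        [6]
dup         [6, 6]
ineg        [6, -6]
bipush 7    [6, -6, 7]
bipush 0    [6, -6, 7, 0]
imul        [6, -6, 0]
iadd        [6, -6]
isub        [12]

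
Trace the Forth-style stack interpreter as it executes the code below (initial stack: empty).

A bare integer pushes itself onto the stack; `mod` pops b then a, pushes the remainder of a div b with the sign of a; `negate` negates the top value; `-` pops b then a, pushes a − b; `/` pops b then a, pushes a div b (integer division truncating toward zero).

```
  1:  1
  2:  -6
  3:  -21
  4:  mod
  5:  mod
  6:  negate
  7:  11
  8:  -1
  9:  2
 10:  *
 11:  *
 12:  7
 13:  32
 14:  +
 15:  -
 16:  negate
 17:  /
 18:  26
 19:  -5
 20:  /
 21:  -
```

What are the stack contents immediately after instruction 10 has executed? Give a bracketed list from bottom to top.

1      : [1]
-6     : [1, -6]
-21    : [1, -6, -21]
mod    : [1, -6]
mod    : [1]
negate : [-1]
11     : [-1, 11]
-1     : [-1, 11, -1]
2      : [-1, 11, -1, 2]
*      : [-1, 11, -2]

[-1, 11, -2]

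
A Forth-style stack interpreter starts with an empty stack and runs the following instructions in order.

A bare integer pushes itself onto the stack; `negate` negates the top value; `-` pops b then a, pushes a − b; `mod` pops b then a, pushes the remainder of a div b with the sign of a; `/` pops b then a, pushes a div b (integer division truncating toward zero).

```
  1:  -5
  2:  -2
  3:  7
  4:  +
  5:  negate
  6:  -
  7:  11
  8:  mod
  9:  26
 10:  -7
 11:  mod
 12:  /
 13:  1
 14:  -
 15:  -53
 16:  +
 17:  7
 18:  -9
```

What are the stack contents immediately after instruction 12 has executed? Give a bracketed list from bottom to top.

-5     → -5
-2     → -5 -2
7      → -5 -2 7
+      → -5 5
negate → -5 -5
-      → 0
11     → 0 11
mod    → 0
26     → 0 26
-7     → 0 26 -7
mod    → 0 5
/      → 0

[0]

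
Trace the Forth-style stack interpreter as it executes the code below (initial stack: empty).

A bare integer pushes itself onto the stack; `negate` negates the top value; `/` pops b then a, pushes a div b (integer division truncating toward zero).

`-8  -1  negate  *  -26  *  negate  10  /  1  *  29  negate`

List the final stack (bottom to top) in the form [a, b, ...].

-8      [-8]
-1      [-8, -1]
negate  [-8, 1]
*       [-8]
-26     [-8, -26]
*       [208]
negate  [-208]
10      [-208, 10]
/       [-20]
1       [-20, 1]
*       [-20]
29      [-20, 29]
negate  [-20, -29]

[-20, -29]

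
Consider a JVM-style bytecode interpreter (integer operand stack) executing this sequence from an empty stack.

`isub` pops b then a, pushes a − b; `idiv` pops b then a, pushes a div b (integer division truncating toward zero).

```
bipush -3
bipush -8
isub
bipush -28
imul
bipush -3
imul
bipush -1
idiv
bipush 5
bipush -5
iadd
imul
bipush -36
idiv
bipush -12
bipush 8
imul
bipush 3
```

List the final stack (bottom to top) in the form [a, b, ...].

[0, -96, 3]

bipush -3  : -3
bipush -8  : -3 -8
isub       : 5
bipush -28 : 5 -28
imul       : -140
bipush -3  : -140 -3
imul       : 420
bipush -1  : 420 -1
idiv       : -420
bipush 5   : -420 5
bipush -5  : -420 5 -5
iadd       : -420 0
imul       : 0
bipush -36 : 0 -36
idiv       : 0
bipush -12 : 0 -12
bipush 8   : 0 -12 8
imul       : 0 -96
bipush 3   : 0 -96 3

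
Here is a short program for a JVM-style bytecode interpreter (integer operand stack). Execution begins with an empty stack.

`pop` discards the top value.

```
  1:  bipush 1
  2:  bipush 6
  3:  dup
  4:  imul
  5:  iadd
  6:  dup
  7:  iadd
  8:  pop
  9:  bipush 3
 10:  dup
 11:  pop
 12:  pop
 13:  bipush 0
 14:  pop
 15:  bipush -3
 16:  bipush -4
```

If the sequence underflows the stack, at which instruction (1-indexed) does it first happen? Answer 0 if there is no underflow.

bipush 1   1
bipush 6   1 6
dup        1 6 6
imul       1 36
iadd       37
dup        37 37
iadd       74
pop        (empty)
bipush 3   3
dup        3 3
pop        3
pop        (empty)
bipush 0   0
pop        (empty)
bipush -3  -3
bipush -4  -3 -4

0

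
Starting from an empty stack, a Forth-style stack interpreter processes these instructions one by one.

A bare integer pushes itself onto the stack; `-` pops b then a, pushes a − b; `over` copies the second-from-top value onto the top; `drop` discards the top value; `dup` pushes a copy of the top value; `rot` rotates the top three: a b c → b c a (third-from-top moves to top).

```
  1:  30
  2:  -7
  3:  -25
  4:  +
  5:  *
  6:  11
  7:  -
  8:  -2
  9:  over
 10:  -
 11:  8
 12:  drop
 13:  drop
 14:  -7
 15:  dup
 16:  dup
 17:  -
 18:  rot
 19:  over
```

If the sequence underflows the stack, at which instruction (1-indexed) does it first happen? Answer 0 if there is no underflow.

0

30   : [30]
-7   : [30, -7]
-25  : [30, -7, -25]
+    : [30, -32]
*    : [-960]
11   : [-960, 11]
-    : [-971]
-2   : [-971, -2]
over : [-971, -2, -971]
-    : [-971, 969]
8    : [-971, 969, 8]
drop : [-971, 969]
drop : [-971]
-7   : [-971, -7]
dup  : [-971, -7, -7]
dup  : [-971, -7, -7, -7]
-    : [-971, -7, 0]
rot  : [-7, 0, -971]
over : [-7, 0, -971, 0]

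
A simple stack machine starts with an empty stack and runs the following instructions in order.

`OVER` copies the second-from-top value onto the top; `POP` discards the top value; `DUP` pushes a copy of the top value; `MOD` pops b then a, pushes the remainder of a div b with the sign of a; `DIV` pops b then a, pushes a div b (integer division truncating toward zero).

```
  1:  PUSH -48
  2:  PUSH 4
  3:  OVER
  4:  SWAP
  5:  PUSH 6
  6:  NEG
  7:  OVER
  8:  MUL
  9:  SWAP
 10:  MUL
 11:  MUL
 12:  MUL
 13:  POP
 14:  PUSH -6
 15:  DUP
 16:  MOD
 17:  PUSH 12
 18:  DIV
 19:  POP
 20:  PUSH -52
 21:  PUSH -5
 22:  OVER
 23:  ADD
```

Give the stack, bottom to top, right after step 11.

PUSH -48 → -48
PUSH 4   → -48 4
OVER     → -48 4 -48
SWAP     → -48 -48 4
PUSH 6   → -48 -48 4 6
NEG      → -48 -48 4 -6
OVER     → -48 -48 4 -6 4
MUL      → -48 -48 4 -24
SWAP     → -48 -48 -24 4
MUL      → -48 -48 -96
MUL      → -48 4608

[-48, 4608]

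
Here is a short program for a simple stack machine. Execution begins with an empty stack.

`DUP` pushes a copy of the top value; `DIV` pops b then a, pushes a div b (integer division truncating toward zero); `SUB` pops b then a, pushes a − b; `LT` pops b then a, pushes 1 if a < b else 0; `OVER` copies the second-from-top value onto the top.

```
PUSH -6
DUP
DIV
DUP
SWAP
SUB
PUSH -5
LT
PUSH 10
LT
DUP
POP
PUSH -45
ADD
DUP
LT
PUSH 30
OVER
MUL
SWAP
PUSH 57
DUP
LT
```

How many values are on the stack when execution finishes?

3

PUSH -6   -6
DUP       -6 -6
DIV       1
DUP       1 1
SWAP      1 1
SUB       0
PUSH -5   0 -5
LT        0
PUSH 10   0 10
LT        1
DUP       1 1
POP       1
PUSH -45  1 -45
ADD       -44
DUP       -44 -44
LT        0
PUSH 30   0 30
OVER      0 30 0
MUL       0 0
SWAP      0 0
PUSH 57   0 0 57
DUP       0 0 57 57
LT        0 0 0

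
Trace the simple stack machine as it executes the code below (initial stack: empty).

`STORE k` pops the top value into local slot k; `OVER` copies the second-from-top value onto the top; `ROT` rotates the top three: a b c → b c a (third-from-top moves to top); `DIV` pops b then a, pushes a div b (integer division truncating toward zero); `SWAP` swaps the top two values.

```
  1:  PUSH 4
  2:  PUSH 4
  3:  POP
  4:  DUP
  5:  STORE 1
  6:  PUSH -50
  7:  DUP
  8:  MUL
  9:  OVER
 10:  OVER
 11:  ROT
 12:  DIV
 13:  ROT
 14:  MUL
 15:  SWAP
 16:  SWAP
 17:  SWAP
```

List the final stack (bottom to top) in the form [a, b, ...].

PUSH 4   : 4
PUSH 4   : 4 4
POP      : 4
DUP      : 4 4
STORE 1  : 4
PUSH -50 : 4 -50
DUP      : 4 -50 -50
MUL      : 4 2500
OVER     : 4 2500 4
OVER     : 4 2500 4 2500
ROT      : 4 4 2500 2500
DIV      : 4 4 1
ROT      : 4 1 4
MUL      : 4 4
SWAP     : 4 4
SWAP     : 4 4
SWAP     : 4 4

[4, 4]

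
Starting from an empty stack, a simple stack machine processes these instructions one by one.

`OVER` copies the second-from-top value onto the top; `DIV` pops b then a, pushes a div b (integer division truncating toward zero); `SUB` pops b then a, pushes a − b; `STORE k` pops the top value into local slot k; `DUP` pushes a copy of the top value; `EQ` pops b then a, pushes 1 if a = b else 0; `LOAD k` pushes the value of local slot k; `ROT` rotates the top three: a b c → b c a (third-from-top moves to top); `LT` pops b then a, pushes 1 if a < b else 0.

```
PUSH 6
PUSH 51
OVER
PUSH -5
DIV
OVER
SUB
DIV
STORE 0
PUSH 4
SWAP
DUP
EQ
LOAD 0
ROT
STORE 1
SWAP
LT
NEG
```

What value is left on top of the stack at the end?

-1

PUSH 6  -> [6]
PUSH 51 -> [6, 51]
OVER    -> [6, 51, 6]
PUSH -5 -> [6, 51, 6, -5]
DIV     -> [6, 51, -1]
OVER    -> [6, 51, -1, 51]
SUB     -> [6, 51, -52]
DIV     -> [6, 0]
STORE 0 -> [6]
PUSH 4  -> [6, 4]
SWAP    -> [4, 6]
DUP     -> [4, 6, 6]
EQ      -> [4, 1]
LOAD 0  -> [4, 1, 0]
ROT     -> [1, 0, 4]
STORE 1 -> [1, 0]
SWAP    -> [0, 1]
LT      -> [1]
NEG     -> [-1]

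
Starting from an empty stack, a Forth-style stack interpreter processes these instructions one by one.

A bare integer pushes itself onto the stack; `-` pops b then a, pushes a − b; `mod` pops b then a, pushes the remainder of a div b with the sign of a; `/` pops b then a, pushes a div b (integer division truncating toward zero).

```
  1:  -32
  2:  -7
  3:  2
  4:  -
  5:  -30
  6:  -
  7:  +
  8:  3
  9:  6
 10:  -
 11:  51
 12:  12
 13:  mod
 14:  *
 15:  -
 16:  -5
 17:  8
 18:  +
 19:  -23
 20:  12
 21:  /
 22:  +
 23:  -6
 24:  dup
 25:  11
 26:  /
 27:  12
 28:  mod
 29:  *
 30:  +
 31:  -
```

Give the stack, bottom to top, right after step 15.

[-2]

-32 → [-32]
-7  → [-32, -7]
2   → [-32, -7, 2]
-   → [-32, -9]
-30 → [-32, -9, -30]
-   → [-32, 21]
+   → [-11]
3   → [-11, 3]
6   → [-11, 3, 6]
-   → [-11, -3]
51  → [-11, -3, 51]
12  → [-11, -3, 51, 12]
mod → [-11, -3, 3]
*   → [-11, -9]
-   → [-2]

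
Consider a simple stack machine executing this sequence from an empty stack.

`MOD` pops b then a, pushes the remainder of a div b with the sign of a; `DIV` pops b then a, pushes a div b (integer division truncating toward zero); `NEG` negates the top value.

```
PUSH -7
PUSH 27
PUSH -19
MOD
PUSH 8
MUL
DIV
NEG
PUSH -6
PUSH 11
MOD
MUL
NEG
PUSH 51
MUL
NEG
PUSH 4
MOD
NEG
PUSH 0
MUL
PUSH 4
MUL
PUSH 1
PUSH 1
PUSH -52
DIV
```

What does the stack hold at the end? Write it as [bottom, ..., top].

PUSH -7  → -7
PUSH 27  → -7 27
PUSH -19 → -7 27 -19
MOD      → -7 8
PUSH 8   → -7 8 8
MUL      → -7 64
DIV      → 0
NEG      → 0
PUSH -6  → 0 -6
PUSH 11  → 0 -6 11
MOD      → 0 -6
MUL      → 0
NEG      → 0
PUSH 51  → 0 51
MUL      → 0
NEG      → 0
PUSH 4   → 0 4
MOD      → 0
NEG      → 0
PUSH 0   → 0 0
MUL      → 0
PUSH 4   → 0 4
MUL      → 0
PUSH 1   → 0 1
PUSH 1   → 0 1 1
PUSH -52 → 0 1 1 -52
DIV      → 0 1 0

[0, 1, 0]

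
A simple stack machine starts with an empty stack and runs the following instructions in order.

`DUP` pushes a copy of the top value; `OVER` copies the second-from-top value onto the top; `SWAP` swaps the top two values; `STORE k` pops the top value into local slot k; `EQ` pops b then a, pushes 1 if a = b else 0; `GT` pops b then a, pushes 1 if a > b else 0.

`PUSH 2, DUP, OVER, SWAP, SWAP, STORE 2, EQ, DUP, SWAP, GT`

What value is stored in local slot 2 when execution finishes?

2

PUSH 2   2
DUP      2 2
OVER     2 2 2
SWAP     2 2 2
SWAP     2 2 2
STORE 2  2 2
EQ       1
DUP      1 1
SWAP     1 1
GT       0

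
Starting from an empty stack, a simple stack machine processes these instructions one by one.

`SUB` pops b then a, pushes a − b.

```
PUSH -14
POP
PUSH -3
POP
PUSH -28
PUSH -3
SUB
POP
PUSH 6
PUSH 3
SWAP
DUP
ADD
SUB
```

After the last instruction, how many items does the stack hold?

1

PUSH -14 : [-14]
POP      : []
PUSH -3  : [-3]
POP      : []
PUSH -28 : [-28]
PUSH -3  : [-28, -3]
SUB      : [-25]
POP      : []
PUSH 6   : [6]
PUSH 3   : [6, 3]
SWAP     : [3, 6]
DUP      : [3, 6, 6]
ADD      : [3, 12]
SUB      : [-9]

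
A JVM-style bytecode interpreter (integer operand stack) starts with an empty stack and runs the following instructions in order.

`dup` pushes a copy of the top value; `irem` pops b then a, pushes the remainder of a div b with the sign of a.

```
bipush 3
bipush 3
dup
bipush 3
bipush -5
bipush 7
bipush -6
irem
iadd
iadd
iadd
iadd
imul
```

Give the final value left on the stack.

bipush 3   3
bipush 3   3 3
dup        3 3 3
bipush 3   3 3 3 3
bipush -5  3 3 3 3 -5
bipush 7   3 3 3 3 -5 7
bipush -6  3 3 3 3 -5 7 -6
irem       3 3 3 3 -5 1
iadd       3 3 3 3 -4
iadd       3 3 3 -1
iadd       3 3 2
iadd       3 5
imul       15

15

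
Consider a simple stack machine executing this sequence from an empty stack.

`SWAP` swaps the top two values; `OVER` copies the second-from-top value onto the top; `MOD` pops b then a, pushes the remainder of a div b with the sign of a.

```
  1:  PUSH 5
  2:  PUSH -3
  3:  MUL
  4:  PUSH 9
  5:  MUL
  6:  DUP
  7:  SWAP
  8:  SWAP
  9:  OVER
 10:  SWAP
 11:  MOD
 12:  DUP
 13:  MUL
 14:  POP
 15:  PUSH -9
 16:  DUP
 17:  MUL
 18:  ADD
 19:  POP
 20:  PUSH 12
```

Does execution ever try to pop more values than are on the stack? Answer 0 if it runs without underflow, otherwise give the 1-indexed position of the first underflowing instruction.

0

PUSH 5  → [5]
PUSH -3 → [5, -3]
MUL     → [-15]
PUSH 9  → [-15, 9]
MUL     → [-135]
DUP     → [-135, -135]
SWAP    → [-135, -135]
SWAP    → [-135, -135]
OVER    → [-135, -135, -135]
SWAP    → [-135, -135, -135]
MOD     → [-135, 0]
DUP     → [-135, 0, 0]
MUL     → [-135, 0]
POP     → [-135]
PUSH -9 → [-135, -9]
DUP     → [-135, -9, -9]
MUL     → [-135, 81]
ADD     → [-54]
POP     → []
PUSH 12 → [12]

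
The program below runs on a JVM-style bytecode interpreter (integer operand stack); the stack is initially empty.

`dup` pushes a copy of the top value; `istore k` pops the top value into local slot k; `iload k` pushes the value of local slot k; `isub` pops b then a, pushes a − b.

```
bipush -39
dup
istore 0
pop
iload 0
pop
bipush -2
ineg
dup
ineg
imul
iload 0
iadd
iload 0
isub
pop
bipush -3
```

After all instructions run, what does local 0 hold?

-39

bipush -39 -> -39
dup        -> -39 -39
istore 0   -> -39
pop        -> (empty)
iload 0    -> -39
pop        -> (empty)
bipush -2  -> -2
ineg       -> 2
dup        -> 2 2
ineg       -> 2 -2
imul       -> -4
iload 0    -> -4 -39
iadd       -> -43
iload 0    -> -43 -39
isub       -> -4
pop        -> (empty)
bipush -3  -> -3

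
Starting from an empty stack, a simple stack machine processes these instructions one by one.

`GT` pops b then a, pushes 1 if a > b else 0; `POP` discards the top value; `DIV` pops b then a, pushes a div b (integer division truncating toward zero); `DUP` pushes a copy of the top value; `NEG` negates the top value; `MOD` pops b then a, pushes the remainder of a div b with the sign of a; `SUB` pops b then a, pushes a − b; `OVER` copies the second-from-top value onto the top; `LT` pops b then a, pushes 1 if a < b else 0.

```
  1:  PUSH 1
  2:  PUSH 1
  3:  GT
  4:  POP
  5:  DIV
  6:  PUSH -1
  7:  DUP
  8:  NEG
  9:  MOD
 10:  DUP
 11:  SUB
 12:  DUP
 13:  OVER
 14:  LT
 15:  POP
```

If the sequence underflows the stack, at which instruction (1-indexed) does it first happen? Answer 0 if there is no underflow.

5

PUSH 1 : [1]
PUSH 1 : [1, 1]
GT     : [0]
POP    : []
DIV  — needs 2 operands, stack has 0 → underflow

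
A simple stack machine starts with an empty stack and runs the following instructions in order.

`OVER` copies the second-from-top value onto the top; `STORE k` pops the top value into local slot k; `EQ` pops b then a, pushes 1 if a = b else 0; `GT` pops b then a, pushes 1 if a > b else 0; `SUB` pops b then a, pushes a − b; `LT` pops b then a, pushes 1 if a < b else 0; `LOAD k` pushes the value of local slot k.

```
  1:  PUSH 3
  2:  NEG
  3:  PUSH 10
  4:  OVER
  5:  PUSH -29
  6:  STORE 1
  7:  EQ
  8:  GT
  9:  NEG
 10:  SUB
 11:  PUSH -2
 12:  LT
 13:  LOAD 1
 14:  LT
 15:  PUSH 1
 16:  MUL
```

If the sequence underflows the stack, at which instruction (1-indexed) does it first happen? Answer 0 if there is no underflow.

10

PUSH 3   → 3
NEG      → -3
PUSH 10  → -3 10
OVER     → -3 10 -3
PUSH -29 → -3 10 -3 -29
STORE 1  → -3 10 -3
EQ       → -3 0
GT       → 0
NEG      → 0
SUB  — needs 2 operands, stack has 1 → underflow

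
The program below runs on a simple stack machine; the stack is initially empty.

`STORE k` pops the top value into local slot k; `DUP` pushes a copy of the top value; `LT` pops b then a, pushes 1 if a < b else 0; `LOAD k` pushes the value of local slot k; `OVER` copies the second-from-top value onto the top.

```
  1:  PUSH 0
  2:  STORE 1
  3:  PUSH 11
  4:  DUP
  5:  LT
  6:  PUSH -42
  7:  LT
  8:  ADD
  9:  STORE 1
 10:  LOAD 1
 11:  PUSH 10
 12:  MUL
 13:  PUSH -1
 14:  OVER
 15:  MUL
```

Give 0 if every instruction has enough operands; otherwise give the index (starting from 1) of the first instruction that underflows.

PUSH 0   : [0]
STORE 1  : []
PUSH 11  : [11]
DUP      : [11, 11]
LT       : [0]
PUSH -42 : [0, -42]
LT       : [0]
ADD  — needs 2 operands, stack has 1 → underflow

8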